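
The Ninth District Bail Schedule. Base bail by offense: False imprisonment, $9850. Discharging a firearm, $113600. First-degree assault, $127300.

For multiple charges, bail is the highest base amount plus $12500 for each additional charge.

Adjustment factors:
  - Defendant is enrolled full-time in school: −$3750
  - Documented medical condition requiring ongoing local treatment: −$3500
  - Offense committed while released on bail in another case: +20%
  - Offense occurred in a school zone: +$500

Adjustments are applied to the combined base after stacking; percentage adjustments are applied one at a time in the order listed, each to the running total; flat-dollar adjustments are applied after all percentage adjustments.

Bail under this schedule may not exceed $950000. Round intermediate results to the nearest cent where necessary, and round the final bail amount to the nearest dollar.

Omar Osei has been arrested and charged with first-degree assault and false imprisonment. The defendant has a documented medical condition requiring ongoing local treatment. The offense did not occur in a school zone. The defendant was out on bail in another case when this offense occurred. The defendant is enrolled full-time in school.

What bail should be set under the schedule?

Base amounts from the schedule: first-degree assault $127300; false imprisonment $9850.
Stacking rule: highest base plus $12500 per additional charge. Highest is first-degree assault at $127300; 1 additional charge → +$12500. Combined base = $139800.
Offense committed while released on bail in another case (+20%): $139800 × 1.2 = $167760.
Defendant is enrolled full-time in school (−$3750 flat): $167760 − $3750 = $164010.
Documented medical condition requiring ongoing local treatment (−$3500 flat): $164010 − $3500 = $160510.
$160510 is within the $950000 maximum.

$160510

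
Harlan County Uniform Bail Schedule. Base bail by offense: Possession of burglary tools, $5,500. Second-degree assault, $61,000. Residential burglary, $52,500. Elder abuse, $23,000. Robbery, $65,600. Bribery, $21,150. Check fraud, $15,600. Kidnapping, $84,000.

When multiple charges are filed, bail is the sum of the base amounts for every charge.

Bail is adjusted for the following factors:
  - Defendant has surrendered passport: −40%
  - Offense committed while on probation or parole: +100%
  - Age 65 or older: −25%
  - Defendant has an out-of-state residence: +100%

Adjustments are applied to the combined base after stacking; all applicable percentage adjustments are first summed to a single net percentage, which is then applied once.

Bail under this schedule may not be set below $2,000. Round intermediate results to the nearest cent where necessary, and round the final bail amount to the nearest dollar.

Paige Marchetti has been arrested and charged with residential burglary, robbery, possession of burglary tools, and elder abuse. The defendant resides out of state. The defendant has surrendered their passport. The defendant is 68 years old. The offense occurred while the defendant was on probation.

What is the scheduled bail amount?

Base amounts from the schedule: residential burglary $52,500; robbery $65,600; possession of burglary tools $5,500; elder abuse $23,000.
Stacking rule: sum of all bases. $52,500 + $65,600 + $5,500 + $23,000 = $146,600.
Net percentage adjustment: −40% +100% −25% +100% = +135%. $146,600 × 2.35 = $344,510.
$344,510 is at or above the $2,000 minimum.

$344,510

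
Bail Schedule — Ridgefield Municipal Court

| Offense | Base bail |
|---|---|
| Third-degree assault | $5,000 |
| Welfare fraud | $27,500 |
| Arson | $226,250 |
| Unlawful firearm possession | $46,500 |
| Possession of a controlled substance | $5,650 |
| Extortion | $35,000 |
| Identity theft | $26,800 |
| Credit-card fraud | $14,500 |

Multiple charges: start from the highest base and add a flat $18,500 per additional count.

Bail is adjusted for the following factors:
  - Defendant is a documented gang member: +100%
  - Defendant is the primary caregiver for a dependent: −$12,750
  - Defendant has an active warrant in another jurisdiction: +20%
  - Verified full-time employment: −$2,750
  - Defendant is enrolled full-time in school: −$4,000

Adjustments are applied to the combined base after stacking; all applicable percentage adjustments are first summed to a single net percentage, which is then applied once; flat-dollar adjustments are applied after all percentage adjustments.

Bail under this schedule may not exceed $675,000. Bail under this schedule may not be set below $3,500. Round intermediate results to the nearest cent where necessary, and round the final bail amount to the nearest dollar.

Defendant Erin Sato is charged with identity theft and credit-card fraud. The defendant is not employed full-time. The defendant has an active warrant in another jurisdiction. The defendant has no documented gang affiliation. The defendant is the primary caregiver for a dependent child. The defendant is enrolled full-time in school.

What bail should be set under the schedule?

Base amounts from the schedule: identity theft $26,800; credit-card fraud $14,500.
Stacking rule: highest base plus $18,500 per additional charge. Highest is identity theft at $26,800; 1 additional charge → +$18,500. Combined base = $45,300.
Defendant has an active warrant in another jurisdiction (+20%): $45,300 × 1.2 = $54,360.
Defendant is the primary caregiver for a dependent (−$12,750 flat): $54,360 − $12,750 = $41,610.
Defendant is enrolled full-time in school (−$4,000 flat): $41,610 − $4,000 = $37,610.
$37,610 is within the $675,000 maximum.
$37,610 is at or above the $3,500 minimum.

$37,610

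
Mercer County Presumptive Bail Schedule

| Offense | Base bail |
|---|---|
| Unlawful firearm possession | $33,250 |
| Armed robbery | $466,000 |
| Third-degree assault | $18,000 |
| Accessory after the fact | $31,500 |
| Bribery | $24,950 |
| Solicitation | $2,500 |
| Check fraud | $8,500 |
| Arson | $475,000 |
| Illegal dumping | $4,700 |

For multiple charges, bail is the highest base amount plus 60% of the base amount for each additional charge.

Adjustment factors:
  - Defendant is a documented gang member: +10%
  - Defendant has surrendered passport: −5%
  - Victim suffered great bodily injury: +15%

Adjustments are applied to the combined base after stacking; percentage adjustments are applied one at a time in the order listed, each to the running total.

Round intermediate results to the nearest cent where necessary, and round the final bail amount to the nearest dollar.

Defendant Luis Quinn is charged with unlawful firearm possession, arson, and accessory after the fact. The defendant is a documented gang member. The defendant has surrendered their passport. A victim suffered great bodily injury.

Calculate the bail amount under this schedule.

Base amounts from the schedule: unlawful firearm possession $33,250; arson $475,000; accessory after the fact $31,500.
Stacking rule: highest base plus 60% of each additional charge. Highest is arson at $475,000. Additional: $33,250 × 60% = $19,950; $31,500 × 60% = $18,900. Combined base = $475,000 + $38,850 = $513,850.
Defendant is a documented gang member (+10%): $513,850 × 1.1 = $565,235.
Defendant has surrendered passport (−5%): $565,235 × 0.95 = $536,973.25.
Victim suffered great bodily injury (+15%): $536,973.25 × 1.15 = $617,519.24.
Rounded to the nearest dollar: $617,519.

$617,519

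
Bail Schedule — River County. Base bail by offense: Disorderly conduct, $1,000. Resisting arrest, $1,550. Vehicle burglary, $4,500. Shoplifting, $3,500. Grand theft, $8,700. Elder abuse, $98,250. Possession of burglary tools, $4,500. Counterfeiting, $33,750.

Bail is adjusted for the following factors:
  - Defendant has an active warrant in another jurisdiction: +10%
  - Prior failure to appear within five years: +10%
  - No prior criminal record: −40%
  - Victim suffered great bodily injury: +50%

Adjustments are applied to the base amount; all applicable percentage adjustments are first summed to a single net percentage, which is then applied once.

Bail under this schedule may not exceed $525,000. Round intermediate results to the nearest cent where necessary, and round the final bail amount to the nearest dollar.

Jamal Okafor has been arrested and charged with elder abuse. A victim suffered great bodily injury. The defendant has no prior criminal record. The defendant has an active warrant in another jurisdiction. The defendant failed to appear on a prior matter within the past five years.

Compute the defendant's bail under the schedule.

Base amounts from the schedule: elder abuse $98,250.
Single charge. Combined base = $98,250.
Net percentage adjustment: +10% +10% −40% +50% = +30%. $98,250 × 1.3 = $127,725.
$127,725 is within the $525,000 maximum.

$127,725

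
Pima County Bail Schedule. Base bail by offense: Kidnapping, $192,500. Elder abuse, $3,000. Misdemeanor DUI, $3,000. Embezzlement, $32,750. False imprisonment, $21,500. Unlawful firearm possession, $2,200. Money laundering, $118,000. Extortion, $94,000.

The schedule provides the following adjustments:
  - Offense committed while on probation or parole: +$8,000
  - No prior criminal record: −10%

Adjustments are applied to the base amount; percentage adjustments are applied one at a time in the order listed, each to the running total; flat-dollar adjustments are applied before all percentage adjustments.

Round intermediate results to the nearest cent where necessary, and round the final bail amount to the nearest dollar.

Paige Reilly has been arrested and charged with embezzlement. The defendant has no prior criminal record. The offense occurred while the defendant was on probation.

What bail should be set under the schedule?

Base amounts from the schedule: embezzlement $32,750.
Single charge. Combined base = $32,750.
Offense committed while on probation or parole (+$8,000 flat): $32,750 + $8,000 = $40,750.
No prior criminal record (−10%): $40,750 × 0.9 = $36,675.

$36,675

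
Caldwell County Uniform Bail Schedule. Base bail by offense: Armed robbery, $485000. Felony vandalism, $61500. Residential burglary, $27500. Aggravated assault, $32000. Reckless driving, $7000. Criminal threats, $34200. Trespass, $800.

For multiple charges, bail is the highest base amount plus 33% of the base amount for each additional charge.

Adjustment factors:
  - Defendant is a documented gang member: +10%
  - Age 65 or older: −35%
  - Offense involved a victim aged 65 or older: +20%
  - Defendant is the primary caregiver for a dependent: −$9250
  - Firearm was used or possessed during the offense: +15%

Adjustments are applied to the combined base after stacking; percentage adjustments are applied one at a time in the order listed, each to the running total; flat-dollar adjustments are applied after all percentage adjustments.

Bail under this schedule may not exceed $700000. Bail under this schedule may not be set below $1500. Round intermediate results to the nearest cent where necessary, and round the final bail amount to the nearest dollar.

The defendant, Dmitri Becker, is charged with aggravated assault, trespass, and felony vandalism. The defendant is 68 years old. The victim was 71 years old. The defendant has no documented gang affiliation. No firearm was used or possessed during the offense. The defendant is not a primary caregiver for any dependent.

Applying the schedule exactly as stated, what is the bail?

Base amounts from the schedule: aggravated assault $32000; trespass $800; felony vandalism $61500.
Stacking rule: highest base plus 33% of each additional charge. Highest is felony vandalism at $61500. Additional: $32000 × 33% = $10560; $800 × 33% = $264. Combined base = $61500 + $10824 = $72324.
Age 65 or older (−35%): $72324 × 0.65 = $47010.60.
Offense involved a victim aged 65 or older (+20%): $47010.60 × 1.2 = $56412.72.
$56412.72 is within the $700000 maximum.
$56412.72 is at or above the $1500 minimum.
Rounded to the nearest dollar: $56413.

$56413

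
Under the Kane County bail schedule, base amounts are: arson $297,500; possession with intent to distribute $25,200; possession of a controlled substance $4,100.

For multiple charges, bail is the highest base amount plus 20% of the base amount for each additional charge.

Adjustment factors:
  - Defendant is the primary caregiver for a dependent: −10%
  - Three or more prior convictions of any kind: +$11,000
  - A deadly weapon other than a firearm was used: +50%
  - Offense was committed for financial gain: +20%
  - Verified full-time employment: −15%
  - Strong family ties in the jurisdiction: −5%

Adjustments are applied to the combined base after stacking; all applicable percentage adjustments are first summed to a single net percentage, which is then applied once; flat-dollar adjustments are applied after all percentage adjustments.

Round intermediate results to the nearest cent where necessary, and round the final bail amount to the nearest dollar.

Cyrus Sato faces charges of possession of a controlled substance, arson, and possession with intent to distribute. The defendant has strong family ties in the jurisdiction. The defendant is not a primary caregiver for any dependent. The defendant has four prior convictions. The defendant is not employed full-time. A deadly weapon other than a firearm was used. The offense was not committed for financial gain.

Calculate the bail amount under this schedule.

$450,872

Base amounts from the schedule: possession of a controlled substance $4,100; arson $297,500; possession with intent to distribute $25,200.
Stacking rule: highest base plus 20% of each additional charge. Highest is arson at $297,500. Additional: $4,100 × 20% = $820; $25,200 × 20% = $5,040. Combined base = $297,500 + $5,860 = $303,360.
Net percentage adjustment: +50% −5% = +45%. $303,360 × 1.45 = $439,872.
Three or more prior convictions of any kind (+$11,000 flat): $439,872 + $11,000 = $450,872.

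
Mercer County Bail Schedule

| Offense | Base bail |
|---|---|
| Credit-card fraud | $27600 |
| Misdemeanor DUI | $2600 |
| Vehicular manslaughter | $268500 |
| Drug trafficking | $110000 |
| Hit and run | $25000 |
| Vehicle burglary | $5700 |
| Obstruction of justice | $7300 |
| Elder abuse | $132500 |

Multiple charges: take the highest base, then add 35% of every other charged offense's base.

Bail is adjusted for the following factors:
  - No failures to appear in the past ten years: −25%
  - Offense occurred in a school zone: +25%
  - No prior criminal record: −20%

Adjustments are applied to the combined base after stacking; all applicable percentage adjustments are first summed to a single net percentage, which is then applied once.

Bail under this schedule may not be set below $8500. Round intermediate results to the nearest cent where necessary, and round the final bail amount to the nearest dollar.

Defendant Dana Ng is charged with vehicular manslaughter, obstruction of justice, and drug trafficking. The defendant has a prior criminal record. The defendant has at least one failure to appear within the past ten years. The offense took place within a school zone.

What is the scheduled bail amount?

Base amounts from the schedule: vehicular manslaughter $268500; obstruction of justice $7300; drug trafficking $110000.
Stacking rule: highest base plus 35% of each additional charge. Highest is vehicular manslaughter at $268500. Additional: $7300 × 35% = $2555; $110000 × 35% = $38500. Combined base = $268500 + $41055 = $309555.
Offense occurred in a school zone (+25%): $309555 × 1.25 = $386943.75.
$386943.75 is at or above the $8500 minimum.
Rounded to the nearest dollar: $386944.

$386944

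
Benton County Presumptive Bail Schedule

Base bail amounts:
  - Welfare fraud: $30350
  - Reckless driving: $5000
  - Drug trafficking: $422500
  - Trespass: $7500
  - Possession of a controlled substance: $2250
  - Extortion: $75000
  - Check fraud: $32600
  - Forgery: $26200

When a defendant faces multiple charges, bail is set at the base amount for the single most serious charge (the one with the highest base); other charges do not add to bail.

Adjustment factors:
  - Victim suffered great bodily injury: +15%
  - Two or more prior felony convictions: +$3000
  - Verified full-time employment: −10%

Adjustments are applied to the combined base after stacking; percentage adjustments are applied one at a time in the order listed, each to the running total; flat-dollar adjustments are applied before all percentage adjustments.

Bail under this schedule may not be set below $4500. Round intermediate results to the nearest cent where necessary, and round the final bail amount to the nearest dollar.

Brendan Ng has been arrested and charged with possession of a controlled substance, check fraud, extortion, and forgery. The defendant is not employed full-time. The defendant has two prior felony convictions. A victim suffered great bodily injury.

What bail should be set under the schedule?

$89700

Base amounts from the schedule: possession of a controlled substance $2250; check fraud $32600; extortion $75000; forgery $26200.
Stacking rule: use the highest base only. Highest is extortion at $75000. Combined base = $75000.
Two or more prior felony convictions (+$3000 flat): $75000 + $3000 = $78000.
Victim suffered great bodily injury (+15%): $78000 × 1.15 = $89700.
$89700 is at or above the $4500 minimum.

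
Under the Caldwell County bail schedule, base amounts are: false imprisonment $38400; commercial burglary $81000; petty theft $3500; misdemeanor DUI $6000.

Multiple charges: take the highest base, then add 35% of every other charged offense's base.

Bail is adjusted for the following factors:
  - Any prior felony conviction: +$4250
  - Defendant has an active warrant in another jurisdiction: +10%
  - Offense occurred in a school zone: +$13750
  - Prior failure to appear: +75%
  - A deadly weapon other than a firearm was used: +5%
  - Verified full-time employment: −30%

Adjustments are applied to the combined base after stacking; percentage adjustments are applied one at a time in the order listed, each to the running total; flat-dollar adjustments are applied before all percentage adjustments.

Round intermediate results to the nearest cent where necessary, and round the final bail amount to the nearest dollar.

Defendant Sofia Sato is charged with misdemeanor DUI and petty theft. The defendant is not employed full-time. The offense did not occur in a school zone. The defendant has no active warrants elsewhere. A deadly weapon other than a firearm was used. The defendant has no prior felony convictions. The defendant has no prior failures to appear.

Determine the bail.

$7586

Base amounts from the schedule: misdemeanor DUI $6000; petty theft $3500.
Stacking rule: highest base plus 35% of each additional charge. Highest is misdemeanor DUI at $6000. Additional: $3500 × 35% = $1225. Combined base = $6000 + $1225 = $7225.
A deadly weapon other than a firearm was used (+5%): $7225 × 1.05 = $7586.25.
Rounded to the nearest dollar: $7586.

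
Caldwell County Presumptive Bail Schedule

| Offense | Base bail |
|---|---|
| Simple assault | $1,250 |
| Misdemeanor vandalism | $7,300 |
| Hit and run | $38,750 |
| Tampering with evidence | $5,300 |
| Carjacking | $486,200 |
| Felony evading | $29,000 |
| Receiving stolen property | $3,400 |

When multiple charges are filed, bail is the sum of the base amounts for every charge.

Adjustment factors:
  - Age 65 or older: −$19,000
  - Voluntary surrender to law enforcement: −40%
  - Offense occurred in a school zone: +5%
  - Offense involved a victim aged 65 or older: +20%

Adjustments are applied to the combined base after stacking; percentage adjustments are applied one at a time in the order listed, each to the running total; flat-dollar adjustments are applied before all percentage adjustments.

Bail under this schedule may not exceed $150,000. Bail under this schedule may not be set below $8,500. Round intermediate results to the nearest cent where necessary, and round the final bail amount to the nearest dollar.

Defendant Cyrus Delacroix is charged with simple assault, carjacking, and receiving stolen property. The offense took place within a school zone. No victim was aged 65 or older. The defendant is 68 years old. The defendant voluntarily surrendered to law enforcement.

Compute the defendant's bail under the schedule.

$150,000

Base amounts from the schedule: simple assault $1,250; carjacking $486,200; receiving stolen property $3,400.
Stacking rule: sum of all bases. $1,250 + $486,200 + $3,400 = $490,850.
Age 65 or older (−$19,000 flat): $490,850 − $19,000 = $471,850.
Voluntary surrender to law enforcement (−40%): $471,850 × 0.6 = $283,110.
Offense occurred in a school zone (+5%): $283,110 × 1.05 = $297,265.50.
Result $297,265.50 exceeds the maximum of $150,000; bail is capped at $150,000.
$150,000 is at or above the $8,500 minimum.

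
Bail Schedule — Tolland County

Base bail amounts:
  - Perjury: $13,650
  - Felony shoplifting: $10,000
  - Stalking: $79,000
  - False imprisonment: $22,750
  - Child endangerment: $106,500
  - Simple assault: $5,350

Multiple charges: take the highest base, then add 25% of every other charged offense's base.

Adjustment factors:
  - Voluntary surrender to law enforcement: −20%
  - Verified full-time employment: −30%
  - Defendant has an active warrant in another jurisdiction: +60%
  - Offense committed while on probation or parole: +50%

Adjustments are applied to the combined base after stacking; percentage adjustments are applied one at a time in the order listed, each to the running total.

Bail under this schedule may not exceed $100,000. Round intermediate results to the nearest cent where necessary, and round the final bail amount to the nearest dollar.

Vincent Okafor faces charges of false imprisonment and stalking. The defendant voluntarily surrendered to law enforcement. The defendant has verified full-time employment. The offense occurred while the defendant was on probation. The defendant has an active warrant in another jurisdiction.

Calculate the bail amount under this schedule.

$100,000

Base amounts from the schedule: false imprisonment $22,750; stalking $79,000.
Stacking rule: highest base plus 25% of each additional charge. Highest is stalking at $79,000. Additional: $22,750 × 25% = $5,687.50. Combined base = $79,000 + $5,687.50 = $84,687.50.
Voluntary surrender to law enforcement (−20%): $84,687.50 × 0.8 = $67,750.
Verified full-time employment (−30%): $67,750 × 0.7 = $47,425.
Defendant has an active warrant in another jurisdiction (+60%): $47,425 × 1.6 = $75,880.
Offense committed while on probation or parole (+50%): $75,880 × 1.5 = $113,820.
Result $113,820 exceeds the maximum of $100,000; bail is capped at $100,000.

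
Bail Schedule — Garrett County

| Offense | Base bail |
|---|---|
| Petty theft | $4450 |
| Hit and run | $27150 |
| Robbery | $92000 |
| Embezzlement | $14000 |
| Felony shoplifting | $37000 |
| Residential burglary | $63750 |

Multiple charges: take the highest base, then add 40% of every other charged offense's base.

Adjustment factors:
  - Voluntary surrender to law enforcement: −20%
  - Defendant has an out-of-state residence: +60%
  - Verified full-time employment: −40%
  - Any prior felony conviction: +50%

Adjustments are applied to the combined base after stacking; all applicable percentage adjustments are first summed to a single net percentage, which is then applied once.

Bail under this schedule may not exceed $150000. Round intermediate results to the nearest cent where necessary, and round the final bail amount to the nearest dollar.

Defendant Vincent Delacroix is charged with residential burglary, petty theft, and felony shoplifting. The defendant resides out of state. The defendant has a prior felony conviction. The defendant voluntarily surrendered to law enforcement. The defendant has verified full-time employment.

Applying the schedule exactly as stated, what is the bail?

$120495

Base amounts from the schedule: residential burglary $63750; petty theft $4450; felony shoplifting $37000.
Stacking rule: highest base plus 40% of each additional charge. Highest is residential burglary at $63750. Additional: $4450 × 40% = $1780; $37000 × 40% = $14800. Combined base = $63750 + $16580 = $80330.
Net percentage adjustment: −20% +60% −40% +50% = +50%. $80330 × 1.5 = $120495.
$120495 is within the $150000 maximum.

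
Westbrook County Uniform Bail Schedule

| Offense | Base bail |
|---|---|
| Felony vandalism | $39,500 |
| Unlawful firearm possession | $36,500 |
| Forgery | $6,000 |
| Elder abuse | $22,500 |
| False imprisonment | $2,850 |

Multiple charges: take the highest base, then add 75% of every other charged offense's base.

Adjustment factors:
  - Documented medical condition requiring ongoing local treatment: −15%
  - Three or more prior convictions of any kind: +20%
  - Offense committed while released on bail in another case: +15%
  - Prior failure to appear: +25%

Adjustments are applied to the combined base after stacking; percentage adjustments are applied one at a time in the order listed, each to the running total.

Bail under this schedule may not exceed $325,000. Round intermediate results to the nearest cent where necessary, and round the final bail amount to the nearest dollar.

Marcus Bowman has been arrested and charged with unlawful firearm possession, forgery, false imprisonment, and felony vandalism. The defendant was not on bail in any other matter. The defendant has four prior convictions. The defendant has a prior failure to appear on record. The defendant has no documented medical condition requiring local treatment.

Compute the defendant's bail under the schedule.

$110,269

Base amounts from the schedule: unlawful firearm possession $36,500; forgery $6,000; false imprisonment $2,850; felony vandalism $39,500.
Stacking rule: highest base plus 75% of each additional charge. Highest is felony vandalism at $39,500. Additional: $36,500 × 75% = $27,375; $6,000 × 75% = $4,500; $2,850 × 75% = $2,137.50. Combined base = $39,500 + $34,012.50 = $73,512.50.
Three or more prior convictions of any kind (+20%): $73,512.50 × 1.2 = $88,215.
Prior failure to appear (+25%): $88,215 × 1.25 = $110,268.75.
$110,268.75 is within the $325,000 maximum.
Rounded to the nearest dollar: $110,269.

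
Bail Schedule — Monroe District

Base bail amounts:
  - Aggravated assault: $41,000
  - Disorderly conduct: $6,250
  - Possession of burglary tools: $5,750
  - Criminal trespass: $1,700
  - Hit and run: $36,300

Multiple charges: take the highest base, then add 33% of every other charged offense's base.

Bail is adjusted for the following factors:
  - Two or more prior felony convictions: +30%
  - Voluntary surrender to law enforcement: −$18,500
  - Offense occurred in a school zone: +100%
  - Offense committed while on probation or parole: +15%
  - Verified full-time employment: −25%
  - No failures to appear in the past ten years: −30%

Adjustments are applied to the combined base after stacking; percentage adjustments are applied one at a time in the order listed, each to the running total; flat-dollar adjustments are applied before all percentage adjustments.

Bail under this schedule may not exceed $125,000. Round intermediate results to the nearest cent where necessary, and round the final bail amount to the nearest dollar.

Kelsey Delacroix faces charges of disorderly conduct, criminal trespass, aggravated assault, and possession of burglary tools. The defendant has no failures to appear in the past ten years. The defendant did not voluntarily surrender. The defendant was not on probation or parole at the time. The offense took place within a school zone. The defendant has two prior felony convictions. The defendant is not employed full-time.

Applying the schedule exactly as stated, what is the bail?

$82,848

Base amounts from the schedule: disorderly conduct $6,250; criminal trespass $1,700; aggravated assault $41,000; possession of burglary tools $5,750.
Stacking rule: highest base plus 33% of each additional charge. Highest is aggravated assault at $41,000. Additional: $6,250 × 33% = $2,062.50; $1,700 × 33% = $561; $5,750 × 33% = $1,897.50. Combined base = $41,000 + $4,521 = $45,521.
Two or more prior felony convictions (+30%): $45,521 × 1.3 = $59,177.30.
Offense occurred in a school zone (+100%): $59,177.30 × 2 = $118,354.60.
No failures to appear in the past ten years (−30%): $118,354.60 × 0.7 = $82,848.22.
$82,848.22 is within the $125,000 maximum.
Rounded to the nearest dollar: $82,848.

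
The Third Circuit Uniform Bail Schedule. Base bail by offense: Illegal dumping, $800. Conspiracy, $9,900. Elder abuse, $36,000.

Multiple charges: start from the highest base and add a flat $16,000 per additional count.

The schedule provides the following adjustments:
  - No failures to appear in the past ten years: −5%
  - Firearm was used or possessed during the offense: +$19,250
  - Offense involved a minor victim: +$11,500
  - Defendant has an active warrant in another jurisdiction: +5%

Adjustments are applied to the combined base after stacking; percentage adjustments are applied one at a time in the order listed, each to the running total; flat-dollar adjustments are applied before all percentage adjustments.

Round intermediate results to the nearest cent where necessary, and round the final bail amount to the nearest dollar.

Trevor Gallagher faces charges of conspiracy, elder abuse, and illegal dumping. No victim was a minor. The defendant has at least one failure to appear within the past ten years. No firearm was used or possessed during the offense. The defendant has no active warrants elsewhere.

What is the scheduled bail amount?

$68,000

Base amounts from the schedule: conspiracy $9,900; elder abuse $36,000; illegal dumping $800.
Stacking rule: highest base plus $16,000 per additional charge. Highest is elder abuse at $36,000; 2 additional charges → +$32,000. Combined base = $68,000.
No adjustment factors apply to this defendant.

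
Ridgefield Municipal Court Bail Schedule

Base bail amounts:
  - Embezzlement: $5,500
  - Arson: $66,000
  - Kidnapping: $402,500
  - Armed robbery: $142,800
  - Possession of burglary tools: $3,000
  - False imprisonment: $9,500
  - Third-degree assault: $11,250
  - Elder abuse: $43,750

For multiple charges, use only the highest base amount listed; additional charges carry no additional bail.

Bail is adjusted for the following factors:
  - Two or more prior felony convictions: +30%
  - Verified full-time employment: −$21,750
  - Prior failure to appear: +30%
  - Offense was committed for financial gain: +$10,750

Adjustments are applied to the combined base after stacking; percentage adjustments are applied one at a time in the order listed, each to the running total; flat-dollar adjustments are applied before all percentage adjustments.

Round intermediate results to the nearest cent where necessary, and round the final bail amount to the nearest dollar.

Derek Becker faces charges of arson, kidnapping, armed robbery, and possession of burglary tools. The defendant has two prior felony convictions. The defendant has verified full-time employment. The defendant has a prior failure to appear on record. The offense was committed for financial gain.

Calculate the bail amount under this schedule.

$661,635

Base amounts from the schedule: arson $66,000; kidnapping $402,500; armed robbery $142,800; possession of burglary tools $3,000.
Stacking rule: use the highest base only. Highest is kidnapping at $402,500. Combined base = $402,500.
Verified full-time employment (−$21,750 flat): $402,500 − $21,750 = $380,750.
Offense was committed for financial gain (+$10,750 flat): $380,750 + $10,750 = $391,500.
Two or more prior felony convictions (+30%): $391,500 × 1.3 = $508,950.
Prior failure to appear (+30%): $508,950 × 1.3 = $661,635.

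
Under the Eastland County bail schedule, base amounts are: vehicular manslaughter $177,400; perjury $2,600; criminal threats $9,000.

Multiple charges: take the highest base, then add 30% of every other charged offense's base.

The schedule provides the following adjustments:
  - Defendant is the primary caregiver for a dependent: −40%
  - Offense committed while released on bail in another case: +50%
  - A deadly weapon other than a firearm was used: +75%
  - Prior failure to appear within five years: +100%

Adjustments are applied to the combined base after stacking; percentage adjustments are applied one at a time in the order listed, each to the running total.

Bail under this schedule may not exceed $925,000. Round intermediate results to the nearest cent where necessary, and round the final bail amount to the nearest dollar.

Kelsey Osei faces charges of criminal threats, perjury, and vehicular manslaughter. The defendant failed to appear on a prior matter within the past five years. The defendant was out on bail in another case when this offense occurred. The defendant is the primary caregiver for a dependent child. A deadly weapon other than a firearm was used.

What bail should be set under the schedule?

$569,772

Base amounts from the schedule: criminal threats $9,000; perjury $2,600; vehicular manslaughter $177,400.
Stacking rule: highest base plus 30% of each additional charge. Highest is vehicular manslaughter at $177,400. Additional: $9,000 × 30% = $2,700; $2,600 × 30% = $780. Combined base = $177,400 + $3,480 = $180,880.
Defendant is the primary caregiver for a dependent (−40%): $180,880 × 0.6 = $108,528.
Offense committed while released on bail in another case (+50%): $108,528 × 1.5 = $162,792.
A deadly weapon other than a firearm was used (+75%): $162,792 × 1.75 = $284,886.
Prior failure to appear within five years (+100%): $284,886 × 2 = $569,772.
$569,772 is within the $925,000 maximum.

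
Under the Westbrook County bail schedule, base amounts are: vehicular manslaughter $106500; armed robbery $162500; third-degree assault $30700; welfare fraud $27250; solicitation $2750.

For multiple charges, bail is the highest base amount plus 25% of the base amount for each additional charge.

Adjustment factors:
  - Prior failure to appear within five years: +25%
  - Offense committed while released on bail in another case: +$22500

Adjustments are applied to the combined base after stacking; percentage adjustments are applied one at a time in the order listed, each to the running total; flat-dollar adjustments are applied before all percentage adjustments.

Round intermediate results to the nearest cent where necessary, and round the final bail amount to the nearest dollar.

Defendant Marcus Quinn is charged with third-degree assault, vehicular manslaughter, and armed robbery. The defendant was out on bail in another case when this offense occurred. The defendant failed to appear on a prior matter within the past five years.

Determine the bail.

Base amounts from the schedule: third-degree assault $30700; vehicular manslaughter $106500; armed robbery $162500.
Stacking rule: highest base plus 25% of each additional charge. Highest is armed robbery at $162500. Additional: $30700 × 25% = $7675; $106500 × 25% = $26625. Combined base = $162500 + $34300 = $196800.
Offense committed while released on bail in another case (+$22500 flat): $196800 + $22500 = $219300.
Prior failure to appear within five years (+25%): $219300 × 1.25 = $274125.

$274125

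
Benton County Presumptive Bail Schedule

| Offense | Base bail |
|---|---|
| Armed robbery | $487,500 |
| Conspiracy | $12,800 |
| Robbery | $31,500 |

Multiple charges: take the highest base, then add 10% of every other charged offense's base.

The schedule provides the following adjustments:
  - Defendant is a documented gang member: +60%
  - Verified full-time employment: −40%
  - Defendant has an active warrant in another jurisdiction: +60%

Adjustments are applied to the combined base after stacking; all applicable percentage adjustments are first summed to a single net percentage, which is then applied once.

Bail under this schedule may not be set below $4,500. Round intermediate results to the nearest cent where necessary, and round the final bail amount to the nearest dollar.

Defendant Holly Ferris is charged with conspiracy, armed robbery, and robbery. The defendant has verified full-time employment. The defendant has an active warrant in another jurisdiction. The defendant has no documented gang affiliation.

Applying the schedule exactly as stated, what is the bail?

$590,316

Base amounts from the schedule: conspiracy $12,800; armed robbery $487,500; robbery $31,500.
Stacking rule: highest base plus 10% of each additional charge. Highest is armed robbery at $487,500. Additional: $12,800 × 10% = $1,280; $31,500 × 10% = $3,150. Combined base = $487,500 + $4,430 = $491,930.
Net percentage adjustment: −40% +60% = +20%. $491,930 × 1.2 = $590,316.
$590,316 is at or above the $4,500 minimum.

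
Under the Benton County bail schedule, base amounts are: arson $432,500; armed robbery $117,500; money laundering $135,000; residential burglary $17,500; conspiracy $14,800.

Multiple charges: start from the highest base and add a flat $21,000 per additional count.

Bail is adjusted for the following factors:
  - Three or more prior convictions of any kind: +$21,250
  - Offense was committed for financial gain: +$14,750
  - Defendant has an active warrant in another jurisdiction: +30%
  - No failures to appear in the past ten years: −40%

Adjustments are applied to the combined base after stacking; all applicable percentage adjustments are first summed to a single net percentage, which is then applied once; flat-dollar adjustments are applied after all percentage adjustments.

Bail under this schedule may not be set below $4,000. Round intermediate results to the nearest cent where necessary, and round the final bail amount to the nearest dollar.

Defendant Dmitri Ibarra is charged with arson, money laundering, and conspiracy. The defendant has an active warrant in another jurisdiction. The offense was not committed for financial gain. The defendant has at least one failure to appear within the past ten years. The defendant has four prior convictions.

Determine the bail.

Base amounts from the schedule: arson $432,500; money laundering $135,000; conspiracy $14,800.
Stacking rule: highest base plus $21,000 per additional charge. Highest is arson at $432,500; 2 additional charges → +$42,000. Combined base = $474,500.
Defendant has an active warrant in another jurisdiction (+30%): $474,500 × 1.3 = $616,850.
Three or more prior convictions of any kind (+$21,250 flat): $616,850 + $21,250 = $638,100.
$638,100 is at or above the $4,000 minimum.

$638,100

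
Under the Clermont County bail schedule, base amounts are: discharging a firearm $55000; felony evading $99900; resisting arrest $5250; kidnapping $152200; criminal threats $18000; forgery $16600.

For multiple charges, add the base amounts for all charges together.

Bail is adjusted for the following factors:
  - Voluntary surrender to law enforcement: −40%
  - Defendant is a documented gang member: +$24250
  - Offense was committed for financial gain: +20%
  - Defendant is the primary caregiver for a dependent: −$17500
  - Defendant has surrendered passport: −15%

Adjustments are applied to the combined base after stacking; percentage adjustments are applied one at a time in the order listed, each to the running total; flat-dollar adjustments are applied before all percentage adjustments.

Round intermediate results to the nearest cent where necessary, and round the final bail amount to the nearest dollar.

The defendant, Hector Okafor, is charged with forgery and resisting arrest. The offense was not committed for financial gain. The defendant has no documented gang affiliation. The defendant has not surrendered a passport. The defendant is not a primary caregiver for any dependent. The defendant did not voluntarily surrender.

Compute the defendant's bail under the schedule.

$21850

Base amounts from the schedule: forgery $16600; resisting arrest $5250.
Stacking rule: sum of all bases. $16600 + $5250 = $21850.
No adjustment factors apply to this defendant.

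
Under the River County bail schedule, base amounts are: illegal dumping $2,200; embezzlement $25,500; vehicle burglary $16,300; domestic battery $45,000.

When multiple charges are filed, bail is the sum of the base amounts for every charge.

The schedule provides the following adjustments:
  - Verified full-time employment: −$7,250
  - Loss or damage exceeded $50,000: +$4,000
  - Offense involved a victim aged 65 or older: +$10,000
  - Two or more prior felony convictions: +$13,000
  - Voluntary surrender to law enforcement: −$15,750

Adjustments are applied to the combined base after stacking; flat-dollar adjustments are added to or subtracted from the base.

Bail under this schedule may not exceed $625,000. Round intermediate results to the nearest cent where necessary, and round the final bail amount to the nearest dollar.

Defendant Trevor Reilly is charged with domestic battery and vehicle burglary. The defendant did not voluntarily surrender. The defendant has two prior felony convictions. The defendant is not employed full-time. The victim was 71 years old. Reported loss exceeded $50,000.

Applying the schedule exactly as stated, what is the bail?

$88,300

Base amounts from the schedule: domestic battery $45,000; vehicle burglary $16,300.
Stacking rule: sum of all bases. $45,000 + $16,300 = $61,300.
Loss or damage exceeded $50,000 (+$4,000 flat): $61,300 + $4,000 = $65,300.
Offense involved a victim aged 65 or older (+$10,000 flat): $65,300 + $10,000 = $75,300.
Two or more prior felony convictions (+$13,000 flat): $75,300 + $13,000 = $88,300.
$88,300 is within the $625,000 maximum.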